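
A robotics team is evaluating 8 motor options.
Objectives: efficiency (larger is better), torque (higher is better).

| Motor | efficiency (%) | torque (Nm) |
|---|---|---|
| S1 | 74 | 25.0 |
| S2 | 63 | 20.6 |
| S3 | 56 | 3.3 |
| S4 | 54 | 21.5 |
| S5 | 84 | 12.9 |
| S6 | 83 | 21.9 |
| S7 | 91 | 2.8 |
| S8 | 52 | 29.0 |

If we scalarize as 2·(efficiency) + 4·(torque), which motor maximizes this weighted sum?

S1: 2·74 + 4·25.0 = 248.0
S2: 2·63 + 4·20.6 = 208.4
S3: 2·56 + 4·3.3 = 125.2
S4: 2·54 + 4·21.5 = 194.0
S5: 2·84 + 4·12.9 = 219.6
S6: 2·83 + 4·21.9 = 253.6
S7: 2·91 + 4·2.8 = 193.2
S8: 2·52 + 4·29.0 = 220.0
Highest: S6 at 253.6.

S6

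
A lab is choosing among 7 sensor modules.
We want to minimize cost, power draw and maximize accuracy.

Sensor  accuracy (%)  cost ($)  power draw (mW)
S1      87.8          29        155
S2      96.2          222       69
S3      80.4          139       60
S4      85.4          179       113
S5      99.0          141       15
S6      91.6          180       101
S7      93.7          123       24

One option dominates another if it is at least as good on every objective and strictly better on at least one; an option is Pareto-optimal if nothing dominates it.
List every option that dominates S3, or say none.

S7

S7: accuracy 93.7≥80.4, cost 123≤139, power draw 24≤60 — dominates S3.
Others (S1, S2, S4, S5, S6) are each worse than S3 on at least one objective.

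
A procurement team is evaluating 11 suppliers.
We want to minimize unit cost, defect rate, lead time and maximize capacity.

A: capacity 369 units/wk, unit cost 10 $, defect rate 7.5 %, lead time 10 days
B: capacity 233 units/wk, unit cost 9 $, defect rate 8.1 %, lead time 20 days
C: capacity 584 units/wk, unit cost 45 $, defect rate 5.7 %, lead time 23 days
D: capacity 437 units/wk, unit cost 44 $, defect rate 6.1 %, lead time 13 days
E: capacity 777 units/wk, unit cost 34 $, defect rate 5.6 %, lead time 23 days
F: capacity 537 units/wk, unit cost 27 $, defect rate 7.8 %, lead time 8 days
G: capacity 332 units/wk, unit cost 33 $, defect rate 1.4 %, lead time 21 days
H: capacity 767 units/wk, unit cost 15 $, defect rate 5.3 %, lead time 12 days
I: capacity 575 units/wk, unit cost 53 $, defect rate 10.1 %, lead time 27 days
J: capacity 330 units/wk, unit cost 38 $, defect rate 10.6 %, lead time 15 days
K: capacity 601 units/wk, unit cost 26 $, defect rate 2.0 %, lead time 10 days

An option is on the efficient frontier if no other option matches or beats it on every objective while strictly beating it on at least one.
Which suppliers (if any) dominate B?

A: worse on unit cost (10 vs 9).
C: worse on unit cost (45 vs 9).
D: worse on unit cost (44 vs 9).
E: worse on unit cost (34 vs 9).
F: worse on unit cost (27 vs 9).
G: worse on unit cost (33 vs 9).
H: worse on unit cost (15 vs 9).
I: worse on unit cost (53 vs 9).
J: worse on unit cost (38 vs 9).
K: worse on unit cost (26 vs 9).
No option dominates B.

none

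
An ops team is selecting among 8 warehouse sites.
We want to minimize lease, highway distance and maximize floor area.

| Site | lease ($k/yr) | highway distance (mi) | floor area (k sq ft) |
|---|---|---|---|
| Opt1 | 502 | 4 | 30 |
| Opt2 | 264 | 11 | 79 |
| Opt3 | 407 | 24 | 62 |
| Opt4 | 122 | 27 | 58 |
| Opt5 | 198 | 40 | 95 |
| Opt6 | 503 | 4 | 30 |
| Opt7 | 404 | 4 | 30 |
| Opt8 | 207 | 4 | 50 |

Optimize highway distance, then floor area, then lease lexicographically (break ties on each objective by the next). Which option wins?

First minimize highway distance: best is 4, kept {Opt1, Opt6, Opt7, Opt8}.
Then maximize floor area: best is 50, kept {Opt8}.

Opt8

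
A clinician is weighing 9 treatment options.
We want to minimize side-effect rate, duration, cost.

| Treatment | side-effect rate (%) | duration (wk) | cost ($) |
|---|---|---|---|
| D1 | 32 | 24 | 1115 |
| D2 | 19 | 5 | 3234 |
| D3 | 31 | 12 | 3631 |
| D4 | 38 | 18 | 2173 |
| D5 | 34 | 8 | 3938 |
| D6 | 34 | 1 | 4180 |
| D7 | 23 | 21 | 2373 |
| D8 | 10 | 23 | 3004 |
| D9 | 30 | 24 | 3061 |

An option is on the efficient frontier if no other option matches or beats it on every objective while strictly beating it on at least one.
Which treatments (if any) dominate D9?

D7, D8

D7: side-effect rate 23≤30, duration 21≤24, cost 2373≤3061 — dominates D9.
D8: side-effect rate 10≤30, duration 23≤24, cost 3004≤3061 — dominates D9.
Others (D1, D2, D3, D4, D5, D6) are each worse than D9 on at least one objective.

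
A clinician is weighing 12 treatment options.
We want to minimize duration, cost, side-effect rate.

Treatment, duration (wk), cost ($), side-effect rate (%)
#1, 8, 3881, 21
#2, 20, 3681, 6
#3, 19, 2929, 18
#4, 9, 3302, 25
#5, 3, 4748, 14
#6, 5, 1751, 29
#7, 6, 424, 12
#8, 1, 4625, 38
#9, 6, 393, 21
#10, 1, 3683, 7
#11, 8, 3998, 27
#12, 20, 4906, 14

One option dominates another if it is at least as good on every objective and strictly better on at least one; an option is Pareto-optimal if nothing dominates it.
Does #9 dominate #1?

#9 vs #1: duration 6≤8, cost 393≤3881, side-effect rate 21≤21 — #9 is at least as good on every objective with at least one strict improvement.

Yes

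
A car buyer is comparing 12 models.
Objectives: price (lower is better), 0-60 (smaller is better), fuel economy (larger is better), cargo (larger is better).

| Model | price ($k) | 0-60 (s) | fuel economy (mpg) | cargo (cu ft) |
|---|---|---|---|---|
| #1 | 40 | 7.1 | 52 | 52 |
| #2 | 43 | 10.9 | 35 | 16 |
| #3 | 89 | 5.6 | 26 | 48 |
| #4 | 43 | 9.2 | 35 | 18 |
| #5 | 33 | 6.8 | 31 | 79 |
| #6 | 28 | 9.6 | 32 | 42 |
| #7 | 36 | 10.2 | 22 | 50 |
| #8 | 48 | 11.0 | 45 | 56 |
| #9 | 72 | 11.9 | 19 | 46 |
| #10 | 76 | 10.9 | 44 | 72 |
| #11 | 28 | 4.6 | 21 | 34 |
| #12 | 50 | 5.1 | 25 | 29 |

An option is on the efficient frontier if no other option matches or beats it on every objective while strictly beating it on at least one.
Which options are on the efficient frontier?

#1, #3, #5, #6, #8, #10, #11, #12

#1: not dominated (best fuel economy).
#2: dominated by #1 (price 40≤43, 0-60 7.1≤10.9, fuel economy 52≥35, cargo 52≥16).
#3: not dominated.
#4: dominated by #1 (price 40≤43, 0-60 7.1≤9.2, fuel economy 52≥35, cargo 52≥18).
#5: not dominated (best cargo).
#6: not dominated.
#7: dominated by #5 (price 33≤36, 0-60 6.8≤10.2, fuel economy 31≥22, cargo 79≥50).
#8: not dominated.
#9: dominated by #1 (price 40≤72, 0-60 7.1≤11.9, fuel economy 52≥19, cargo 52≥46).
#10: not dominated.
#11: not dominated (best 0-60).
#12: not dominated.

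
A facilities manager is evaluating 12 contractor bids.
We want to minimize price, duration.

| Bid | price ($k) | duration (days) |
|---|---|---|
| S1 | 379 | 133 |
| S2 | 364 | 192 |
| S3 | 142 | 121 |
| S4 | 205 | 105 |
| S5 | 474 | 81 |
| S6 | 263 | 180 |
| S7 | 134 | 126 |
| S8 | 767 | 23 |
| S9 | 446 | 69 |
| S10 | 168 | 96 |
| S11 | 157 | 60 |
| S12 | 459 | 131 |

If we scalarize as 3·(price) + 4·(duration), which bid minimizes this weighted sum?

S1: 3·379 + 4·133 = 1669
S2: 3·364 + 4·192 = 1860
S3: 3·142 + 4·121 = 910
S4: 3·205 + 4·105 = 1035
S5: 3·474 + 4·81 = 1746
S6: 3·263 + 4·180 = 1509
S7: 3·134 + 4·126 = 906
S8: 3·767 + 4·23 = 2393
S9: 3·446 + 4·69 = 1614
S10: 3·168 + 4·96 = 888
S11: 3·157 + 4·60 = 711
S12: 3·459 + 4·131 = 1901
Lowest: S11 at 711.

S11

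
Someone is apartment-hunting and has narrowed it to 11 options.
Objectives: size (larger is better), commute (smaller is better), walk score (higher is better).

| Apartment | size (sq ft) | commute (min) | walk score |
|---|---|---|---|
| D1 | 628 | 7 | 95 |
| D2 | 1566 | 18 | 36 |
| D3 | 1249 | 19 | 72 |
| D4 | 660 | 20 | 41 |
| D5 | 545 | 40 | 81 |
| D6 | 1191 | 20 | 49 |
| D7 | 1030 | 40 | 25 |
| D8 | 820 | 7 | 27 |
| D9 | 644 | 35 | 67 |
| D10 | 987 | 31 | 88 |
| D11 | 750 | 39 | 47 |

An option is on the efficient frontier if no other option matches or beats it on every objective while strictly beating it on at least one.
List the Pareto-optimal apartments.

D1, D2, D3, D8, D10

D1: not dominated (best walk score).
D2: not dominated (best size).
D3: not dominated.
D4: dominated by D3 (size 1249≥660, commute 19≤20, walk score 72≥41).
D5: dominated by D1 (size 628≥545, commute 7≤40, walk score 95≥81).
D6: dominated by D3 (size 1249≥1191, commute 19≤20, walk score 72≥49).
D7: dominated by D2 (size 1566≥1030, commute 18≤40, walk score 36≥25).
D8: not dominated.
D9: dominated by D3 (size 1249≥644, commute 19≤35, walk score 72≥67).
D10: not dominated.
D11: dominated by D3 (size 1249≥750, commute 19≤39, walk score 72≥47).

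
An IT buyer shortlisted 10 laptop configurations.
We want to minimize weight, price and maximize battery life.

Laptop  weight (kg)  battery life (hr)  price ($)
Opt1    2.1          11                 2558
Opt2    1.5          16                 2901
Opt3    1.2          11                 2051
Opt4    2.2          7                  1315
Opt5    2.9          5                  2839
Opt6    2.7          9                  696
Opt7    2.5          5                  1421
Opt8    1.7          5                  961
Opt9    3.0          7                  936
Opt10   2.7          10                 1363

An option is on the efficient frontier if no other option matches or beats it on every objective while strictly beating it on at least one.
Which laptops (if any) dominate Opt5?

Opt1, Opt3, Opt4, Opt6, Opt7, Opt8, Opt10

Opt1: weight 2.1≤2.9, battery life 11≥5, price 2558≤2839 — dominates Opt5.
Opt3: weight 1.2≤2.9, battery life 11≥5, price 2051≤2839 — dominates Opt5.
Opt4: weight 2.2≤2.9, battery life 7≥5, price 1315≤2839 — dominates Opt5.
Opt6: weight 2.7≤2.9, battery life 9≥5, price 696≤2839 — dominates Opt5.
Opt7: weight 2.5≤2.9, battery life 5≥5, price 1421≤2839 — dominates Opt5.
Opt8: weight 1.7≤2.9, battery life 5≥5, price 961≤2839 — dominates Opt5.
Opt10: weight 2.7≤2.9, battery life 10≥5, price 1363≤2839 — dominates Opt5.
Others (Opt2, Opt9) are each worse than Opt5 on at least one objective.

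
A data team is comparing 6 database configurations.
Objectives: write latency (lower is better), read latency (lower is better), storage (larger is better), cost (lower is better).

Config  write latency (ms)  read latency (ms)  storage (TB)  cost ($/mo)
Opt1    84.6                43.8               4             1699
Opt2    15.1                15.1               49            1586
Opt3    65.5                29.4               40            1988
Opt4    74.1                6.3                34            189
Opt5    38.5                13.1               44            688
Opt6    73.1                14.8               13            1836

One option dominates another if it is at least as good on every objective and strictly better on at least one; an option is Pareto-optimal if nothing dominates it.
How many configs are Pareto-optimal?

3

Opt1: dominated by Opt2 (write latency 15.1≤84.6, read latency 15.1≤43.8, storage 49≥4, cost 1586≤1699).
Opt2: not dominated (best write latency).
Opt3: dominated by Opt2 (write latency 15.1≤65.5, read latency 15.1≤29.4, storage 49≥40, cost 1586≤1988).
Opt4: not dominated (best read latency).
Opt5: not dominated.
Opt6: dominated by Opt5 (write latency 38.5≤73.1, read latency 13.1≤14.8, storage 44≥13, cost 688≤1836).
Pareto-optimal: Opt2, Opt4, Opt5 → 3.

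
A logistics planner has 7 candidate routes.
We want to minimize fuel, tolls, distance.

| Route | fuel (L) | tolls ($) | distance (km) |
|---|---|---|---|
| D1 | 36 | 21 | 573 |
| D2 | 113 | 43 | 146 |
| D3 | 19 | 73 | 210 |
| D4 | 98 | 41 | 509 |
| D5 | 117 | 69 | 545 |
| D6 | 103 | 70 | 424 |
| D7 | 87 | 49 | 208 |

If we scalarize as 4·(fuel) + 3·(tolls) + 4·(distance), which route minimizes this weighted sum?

D3

D1: 4·36 + 3·21 + 4·573 = 2499
D2: 4·113 + 3·43 + 4·146 = 1165
D3: 4·19 + 3·73 + 4·210 = 1135
D4: 4·98 + 3·41 + 4·509 = 2551
D5: 4·117 + 3·69 + 4·545 = 2855
D6: 4·103 + 3·70 + 4·424 = 2318
D7: 4·87 + 3·49 + 4·208 = 1327
Lowest: D3 at 1135.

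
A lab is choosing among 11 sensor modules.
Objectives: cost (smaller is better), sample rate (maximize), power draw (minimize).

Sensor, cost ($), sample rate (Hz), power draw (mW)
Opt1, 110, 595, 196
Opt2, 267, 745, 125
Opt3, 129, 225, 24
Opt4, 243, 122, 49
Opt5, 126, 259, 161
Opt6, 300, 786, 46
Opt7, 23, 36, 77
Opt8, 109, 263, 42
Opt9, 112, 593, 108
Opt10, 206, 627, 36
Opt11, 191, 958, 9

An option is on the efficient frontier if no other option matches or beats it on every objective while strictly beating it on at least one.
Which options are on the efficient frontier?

Opt1, Opt3, Opt7, Opt8, Opt9, Opt11

Opt1: not dominated.
Opt2: dominated by Opt11 (cost 191≤267, sample rate 958≥745, power draw 9≤125).
Opt3: not dominated.
Opt4: dominated by Opt3 (cost 129≤243, sample rate 225≥122, power draw 24≤49).
Opt5: dominated by Opt8 (cost 109≤126, sample rate 263≥259, power draw 42≤161).
Opt6: dominated by Opt11 (cost 191≤300, sample rate 958≥786, power draw 9≤46).
Opt7: not dominated (best cost).
Opt8: not dominated.
Opt9: not dominated.
Opt10: dominated by Opt11 (cost 191≤206, sample rate 958≥627, power draw 9≤36).
Opt11: not dominated (best sample rate).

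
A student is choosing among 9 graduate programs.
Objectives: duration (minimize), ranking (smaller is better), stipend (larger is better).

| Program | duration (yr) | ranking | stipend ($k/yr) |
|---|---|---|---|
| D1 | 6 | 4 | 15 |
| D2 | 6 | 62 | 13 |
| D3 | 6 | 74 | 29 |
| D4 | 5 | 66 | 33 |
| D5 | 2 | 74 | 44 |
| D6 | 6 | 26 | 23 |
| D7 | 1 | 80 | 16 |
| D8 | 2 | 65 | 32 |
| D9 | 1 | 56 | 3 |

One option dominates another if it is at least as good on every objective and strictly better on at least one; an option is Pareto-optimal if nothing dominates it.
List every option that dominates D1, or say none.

D2: worse on ranking (62 vs 4).
D3: worse on ranking (74 vs 4).
D4: worse on ranking (66 vs 4).
D5: worse on ranking (74 vs 4).
D6: worse on ranking (26 vs 4).
D7: worse on ranking (80 vs 4).
D8: worse on ranking (65 vs 4).
D9: worse on ranking (56 vs 4).
No option dominates D1.

none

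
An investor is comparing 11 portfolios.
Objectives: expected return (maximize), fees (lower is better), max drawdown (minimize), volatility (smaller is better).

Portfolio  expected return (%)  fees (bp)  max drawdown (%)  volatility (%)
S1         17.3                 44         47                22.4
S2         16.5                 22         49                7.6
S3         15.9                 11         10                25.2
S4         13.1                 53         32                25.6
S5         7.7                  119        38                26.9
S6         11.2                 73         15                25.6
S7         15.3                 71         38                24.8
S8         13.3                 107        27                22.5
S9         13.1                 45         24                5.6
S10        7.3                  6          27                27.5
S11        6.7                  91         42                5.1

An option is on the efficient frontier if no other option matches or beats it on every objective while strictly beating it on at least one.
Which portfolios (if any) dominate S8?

S1: worse on max drawdown (47 vs 27).
S2: worse on max drawdown (49 vs 27).
S3: worse on volatility (25.2 vs 22.5).
S4: worse on expected return (13.1 vs 13.3).
S5: worse on expected return (7.7 vs 13.3).
S6: worse on expected return (11.2 vs 13.3).
S7: worse on max drawdown (38 vs 27).
S9: worse on expected return (13.1 vs 13.3).
S10: worse on expected return (7.3 vs 13.3).
S11: worse on expected return (6.7 vs 13.3).
No option dominates S8.

none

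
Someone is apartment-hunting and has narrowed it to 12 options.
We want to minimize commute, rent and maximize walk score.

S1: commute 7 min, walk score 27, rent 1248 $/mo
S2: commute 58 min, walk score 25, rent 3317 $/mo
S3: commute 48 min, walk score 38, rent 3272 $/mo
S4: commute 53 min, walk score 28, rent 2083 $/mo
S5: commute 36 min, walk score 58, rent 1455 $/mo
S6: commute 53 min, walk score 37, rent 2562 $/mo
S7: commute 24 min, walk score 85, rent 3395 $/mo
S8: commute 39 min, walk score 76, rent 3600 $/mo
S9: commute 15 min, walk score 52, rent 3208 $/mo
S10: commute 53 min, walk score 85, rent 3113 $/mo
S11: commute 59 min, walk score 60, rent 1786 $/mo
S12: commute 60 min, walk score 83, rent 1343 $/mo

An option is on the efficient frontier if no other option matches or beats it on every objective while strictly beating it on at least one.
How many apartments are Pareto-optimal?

S1: not dominated (best commute).
S2: dominated by S1 (commute 7≤58, walk score 27≥25, rent 1248≤3317).
S3: dominated by S5 (commute 36≤48, walk score 58≥38, rent 1455≤3272).
S4: dominated by S5 (commute 36≤53, walk score 58≥28, rent 1455≤2083).
S5: not dominated.
S6: dominated by S5 (commute 36≤53, walk score 58≥37, rent 1455≤2562).
S7: not dominated.
S8: dominated by S7 (commute 24≤39, walk score 85≥76, rent 3395≤3600).
S9: not dominated.
S10: not dominated.
S11: not dominated.
S12: not dominated.
Pareto-optimal: S1, S5, S7, S9, S10, S11, S12 → 7.

7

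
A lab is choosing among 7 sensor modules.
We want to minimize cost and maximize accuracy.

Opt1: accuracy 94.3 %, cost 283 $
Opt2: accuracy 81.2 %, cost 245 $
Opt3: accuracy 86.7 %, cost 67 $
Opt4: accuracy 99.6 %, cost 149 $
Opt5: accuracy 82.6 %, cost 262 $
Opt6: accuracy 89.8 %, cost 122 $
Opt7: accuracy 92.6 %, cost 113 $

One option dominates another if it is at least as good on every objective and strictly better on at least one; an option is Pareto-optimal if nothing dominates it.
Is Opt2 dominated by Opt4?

Opt4 vs Opt2: accuracy 99.6≥81.2, cost 149≤245 — Opt4 is at least as good on every objective with at least one strict improvement.

Yes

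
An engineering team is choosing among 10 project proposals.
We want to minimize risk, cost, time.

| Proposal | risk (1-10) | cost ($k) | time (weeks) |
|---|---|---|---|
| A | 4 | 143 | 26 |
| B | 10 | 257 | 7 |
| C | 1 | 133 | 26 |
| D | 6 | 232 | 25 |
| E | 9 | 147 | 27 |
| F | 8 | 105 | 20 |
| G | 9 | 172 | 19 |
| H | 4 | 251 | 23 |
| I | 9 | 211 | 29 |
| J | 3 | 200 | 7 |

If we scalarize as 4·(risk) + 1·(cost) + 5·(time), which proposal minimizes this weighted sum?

F

A: 4·4 + 1·143 + 5·26 = 289
B: 4·10 + 1·257 + 5·7 = 332
C: 4·1 + 1·133 + 5·26 = 267
D: 4·6 + 1·232 + 5·25 = 381
E: 4·9 + 1·147 + 5·27 = 318
F: 4·8 + 1·105 + 5·20 = 237
G: 4·9 + 1·172 + 5·19 = 303
H: 4·4 + 1·251 + 5·23 = 382
I: 4·9 + 1·211 + 5·29 = 392
J: 4·3 + 1·200 + 5·7 = 247
Lowest: F at 237.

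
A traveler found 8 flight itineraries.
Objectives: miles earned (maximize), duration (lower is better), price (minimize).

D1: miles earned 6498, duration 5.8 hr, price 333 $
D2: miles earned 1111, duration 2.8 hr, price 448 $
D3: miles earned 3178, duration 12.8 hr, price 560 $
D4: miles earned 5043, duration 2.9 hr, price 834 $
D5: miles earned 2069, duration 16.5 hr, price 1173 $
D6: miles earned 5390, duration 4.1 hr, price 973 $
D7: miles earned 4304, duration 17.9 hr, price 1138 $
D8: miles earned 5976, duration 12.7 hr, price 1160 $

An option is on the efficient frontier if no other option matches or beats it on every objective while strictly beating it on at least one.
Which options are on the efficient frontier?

D1: not dominated (best miles earned).
D2: not dominated (best duration).
D3: dominated by D1 (miles earned 6498≥3178, duration 5.8≤12.8, price 333≤560).
D4: not dominated.
D5: dominated by D1 (miles earned 6498≥2069, duration 5.8≤16.5, price 333≤1173).
D6: not dominated.
D7: dominated by D1 (miles earned 6498≥4304, duration 5.8≤17.9, price 333≤1138).
D8: dominated by D1 (miles earned 6498≥5976, duration 5.8≤12.7, price 333≤1160).

D1, D2, D4, D6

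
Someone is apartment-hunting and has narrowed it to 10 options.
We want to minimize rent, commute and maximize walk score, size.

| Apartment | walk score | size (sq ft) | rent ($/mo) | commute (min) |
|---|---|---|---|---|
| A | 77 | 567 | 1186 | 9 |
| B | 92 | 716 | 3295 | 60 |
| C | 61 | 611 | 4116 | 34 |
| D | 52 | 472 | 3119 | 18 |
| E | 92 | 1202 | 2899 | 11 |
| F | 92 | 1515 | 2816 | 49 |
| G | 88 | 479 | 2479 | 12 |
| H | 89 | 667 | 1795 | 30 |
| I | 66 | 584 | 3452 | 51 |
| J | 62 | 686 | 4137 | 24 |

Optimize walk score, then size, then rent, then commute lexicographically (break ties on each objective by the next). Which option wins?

F

First maximize walk score: best is 92, kept {B, E, F}.
Then maximize size: best is 1515, kept {F}.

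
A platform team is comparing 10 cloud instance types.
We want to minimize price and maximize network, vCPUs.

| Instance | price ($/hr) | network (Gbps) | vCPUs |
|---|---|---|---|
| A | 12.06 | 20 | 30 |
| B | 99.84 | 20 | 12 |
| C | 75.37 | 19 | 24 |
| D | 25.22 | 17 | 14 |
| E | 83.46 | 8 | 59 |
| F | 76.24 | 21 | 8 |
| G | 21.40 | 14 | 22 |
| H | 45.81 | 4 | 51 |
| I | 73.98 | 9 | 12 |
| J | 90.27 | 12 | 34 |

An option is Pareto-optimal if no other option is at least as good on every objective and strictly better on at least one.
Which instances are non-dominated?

A: not dominated (best price).
B: dominated by A (price 12.06≤99.84, network 20≥20, vCPUs 30≥12).
C: dominated by A (price 12.06≤75.37, network 20≥19, vCPUs 30≥24).
D: dominated by A (price 12.06≤25.22, network 20≥17, vCPUs 30≥14).
E: not dominated (best vCPUs).
F: not dominated (best network).
G: dominated by A (price 12.06≤21.40, network 20≥14, vCPUs 30≥22).
H: not dominated.
I: dominated by A (price 12.06≤73.98, network 20≥9, vCPUs 30≥12).
J: not dominated.

A, E, F, H, J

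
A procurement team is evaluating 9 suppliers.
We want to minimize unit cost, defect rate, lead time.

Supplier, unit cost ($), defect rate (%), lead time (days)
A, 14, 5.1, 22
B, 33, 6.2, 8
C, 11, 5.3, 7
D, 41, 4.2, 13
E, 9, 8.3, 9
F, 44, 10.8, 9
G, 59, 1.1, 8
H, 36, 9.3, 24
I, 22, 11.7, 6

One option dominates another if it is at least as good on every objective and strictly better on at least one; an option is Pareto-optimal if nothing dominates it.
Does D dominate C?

No

D vs C: D is worse on unit cost (41 vs 11), so it does not dominate C.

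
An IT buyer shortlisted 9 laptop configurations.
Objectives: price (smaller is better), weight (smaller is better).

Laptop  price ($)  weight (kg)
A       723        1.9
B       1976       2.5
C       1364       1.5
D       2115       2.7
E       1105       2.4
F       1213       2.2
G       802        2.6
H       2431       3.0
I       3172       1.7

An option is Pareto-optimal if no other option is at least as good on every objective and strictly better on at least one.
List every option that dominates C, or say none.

A: worse on weight (1.9 vs 1.5).
B: worse on price (1976 vs 1364).
D: worse on price (2115 vs 1364).
E: worse on weight (2.4 vs 1.5).
F: worse on weight (2.2 vs 1.5).
G: worse on weight (2.6 vs 1.5).
H: worse on price (2431 vs 1364).
I: worse on price (3172 vs 1364).
No option dominates C.

none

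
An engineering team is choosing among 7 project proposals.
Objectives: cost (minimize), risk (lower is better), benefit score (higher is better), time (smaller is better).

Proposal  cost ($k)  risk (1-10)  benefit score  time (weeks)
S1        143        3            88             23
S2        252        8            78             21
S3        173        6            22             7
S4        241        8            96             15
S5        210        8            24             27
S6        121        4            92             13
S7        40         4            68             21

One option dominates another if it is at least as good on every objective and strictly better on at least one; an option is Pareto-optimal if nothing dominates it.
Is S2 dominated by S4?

Yes

S4 vs S2: cost 241≤252, risk 8≤8, benefit score 96≥78, time 15≤21 — S4 is at least as good on every objective with at least one strict improvement.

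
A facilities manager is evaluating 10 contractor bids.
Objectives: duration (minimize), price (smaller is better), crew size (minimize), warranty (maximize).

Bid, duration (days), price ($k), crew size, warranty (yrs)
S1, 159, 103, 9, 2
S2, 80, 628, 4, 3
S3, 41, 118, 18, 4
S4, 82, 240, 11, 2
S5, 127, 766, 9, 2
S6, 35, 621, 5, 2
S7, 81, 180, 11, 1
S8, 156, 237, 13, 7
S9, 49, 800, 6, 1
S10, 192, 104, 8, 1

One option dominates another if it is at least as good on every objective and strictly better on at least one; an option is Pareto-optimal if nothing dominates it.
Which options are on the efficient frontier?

S1, S2, S3, S4, S6, S7, S8, S10

S1: not dominated (best price).
S2: not dominated (best crew size).
S3: not dominated.
S4: not dominated.
S5: dominated by S2 (duration 80≤127, price 628≤766, crew size 4≤9, warranty 3≥2).
S6: not dominated (best duration).
S7: not dominated.
S8: not dominated (best warranty).
S9: dominated by S6 (duration 35≤49, price 621≤800, crew size 5≤6, warranty 2≥1).
S10: not dominated.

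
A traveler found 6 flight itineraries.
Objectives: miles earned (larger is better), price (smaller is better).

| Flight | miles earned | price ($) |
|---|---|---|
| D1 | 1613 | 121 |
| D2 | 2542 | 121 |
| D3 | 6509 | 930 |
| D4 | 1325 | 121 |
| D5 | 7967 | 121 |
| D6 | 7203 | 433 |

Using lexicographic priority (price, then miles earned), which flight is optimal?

First minimize price: best is 121, kept {D1, D2, D4, D5}.
Then maximize miles earned: best is 7967, kept {D5}.

D5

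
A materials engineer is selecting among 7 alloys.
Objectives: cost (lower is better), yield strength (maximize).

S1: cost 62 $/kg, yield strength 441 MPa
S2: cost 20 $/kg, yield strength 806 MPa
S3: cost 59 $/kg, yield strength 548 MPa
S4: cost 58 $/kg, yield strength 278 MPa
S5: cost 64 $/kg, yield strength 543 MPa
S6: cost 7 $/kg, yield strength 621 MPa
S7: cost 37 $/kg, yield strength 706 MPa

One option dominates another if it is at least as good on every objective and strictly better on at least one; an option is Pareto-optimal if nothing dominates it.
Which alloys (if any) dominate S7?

S2

S2: cost 20≤37, yield strength 806≥706 — dominates S7.
Others (S1, S3, S4, S5, S6) are each worse than S7 on at least one objective.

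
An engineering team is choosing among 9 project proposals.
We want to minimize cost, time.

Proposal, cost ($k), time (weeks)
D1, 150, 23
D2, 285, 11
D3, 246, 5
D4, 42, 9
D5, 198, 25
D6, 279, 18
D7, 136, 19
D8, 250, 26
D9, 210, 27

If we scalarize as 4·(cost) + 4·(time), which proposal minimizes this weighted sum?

D1: 4·150 + 4·23 = 692
D2: 4·285 + 4·11 = 1184
D3: 4·246 + 4·5 = 1004
D4: 4·42 + 4·9 = 204
D5: 4·198 + 4·25 = 892
D6: 4·279 + 4·18 = 1188
D7: 4·136 + 4·19 = 620
D8: 4·250 + 4·26 = 1104
D9: 4·210 + 4·27 = 948
Lowest: D4 at 204.

D4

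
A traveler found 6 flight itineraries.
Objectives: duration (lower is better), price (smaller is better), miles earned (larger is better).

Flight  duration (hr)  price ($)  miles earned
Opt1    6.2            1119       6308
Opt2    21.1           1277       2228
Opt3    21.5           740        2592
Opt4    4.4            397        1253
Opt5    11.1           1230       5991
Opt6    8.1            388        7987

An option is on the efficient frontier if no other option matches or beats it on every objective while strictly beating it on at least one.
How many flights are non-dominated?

Opt1: not dominated.
Opt2: dominated by Opt1 (duration 6.2≤21.1, price 1119≤1277, miles earned 6308≥2228).
Opt3: dominated by Opt6 (duration 8.1≤21.5, price 388≤740, miles earned 7987≥2592).
Opt4: not dominated (best duration).
Opt5: dominated by Opt1 (duration 6.2≤11.1, price 1119≤1230, miles earned 6308≥5991).
Opt6: not dominated (best price).
Pareto-optimal: Opt1, Opt4, Opt6 → 3.

3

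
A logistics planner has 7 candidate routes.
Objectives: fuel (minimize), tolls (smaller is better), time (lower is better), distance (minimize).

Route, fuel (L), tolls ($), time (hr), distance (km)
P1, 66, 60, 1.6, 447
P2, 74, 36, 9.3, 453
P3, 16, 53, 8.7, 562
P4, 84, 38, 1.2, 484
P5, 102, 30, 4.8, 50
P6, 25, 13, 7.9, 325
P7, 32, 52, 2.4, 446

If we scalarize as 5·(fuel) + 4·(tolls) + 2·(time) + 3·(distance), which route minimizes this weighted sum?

P5

P1: 5·66 + 4·60 + 2·1.6 + 3·447 = 1914.2
P2: 5·74 + 4·36 + 2·9.3 + 3·453 = 1891.6
P3: 5·16 + 4·53 + 2·8.7 + 3·562 = 1995.4
P4: 5·84 + 4·38 + 2·1.2 + 3·484 = 2026.4
P5: 5·102 + 4·30 + 2·4.8 + 3·50 = 789.6
P6: 5·25 + 4·13 + 2·7.9 + 3·325 = 1167.8
P7: 5·32 + 4·52 + 2·2.4 + 3·446 = 1710.8
Lowest: P5 at 789.6.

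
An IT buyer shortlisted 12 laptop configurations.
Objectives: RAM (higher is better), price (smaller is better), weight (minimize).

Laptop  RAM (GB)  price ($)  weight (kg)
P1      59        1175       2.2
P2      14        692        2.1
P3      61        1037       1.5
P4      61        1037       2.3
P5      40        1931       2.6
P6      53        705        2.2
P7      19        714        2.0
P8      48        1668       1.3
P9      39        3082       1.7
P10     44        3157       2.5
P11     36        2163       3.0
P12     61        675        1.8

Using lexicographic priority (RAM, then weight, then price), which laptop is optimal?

First maximize RAM: best is 61, kept {P3, P4, P12}.
Then minimize weight: best is 1.5, kept {P3}.

P3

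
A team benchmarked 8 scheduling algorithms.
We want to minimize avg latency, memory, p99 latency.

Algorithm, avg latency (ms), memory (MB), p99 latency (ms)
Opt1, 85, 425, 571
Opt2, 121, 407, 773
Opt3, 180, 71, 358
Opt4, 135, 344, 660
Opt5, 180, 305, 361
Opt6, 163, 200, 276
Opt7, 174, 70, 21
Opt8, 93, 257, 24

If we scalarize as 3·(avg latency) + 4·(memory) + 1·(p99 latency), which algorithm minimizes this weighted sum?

Opt7

Opt1: 3·85 + 4·425 + 1·571 = 2526
Opt2: 3·121 + 4·407 + 1·773 = 2764
Opt3: 3·180 + 4·71 + 1·358 = 1182
Opt4: 3·135 + 4·344 + 1·660 = 2441
Opt5: 3·180 + 4·305 + 1·361 = 2121
Opt6: 3·163 + 4·200 + 1·276 = 1565
Opt7: 3·174 + 4·70 + 1·21 = 823
Opt8: 3·93 + 4·257 + 1·24 = 1331
Lowest: Opt7 at 823.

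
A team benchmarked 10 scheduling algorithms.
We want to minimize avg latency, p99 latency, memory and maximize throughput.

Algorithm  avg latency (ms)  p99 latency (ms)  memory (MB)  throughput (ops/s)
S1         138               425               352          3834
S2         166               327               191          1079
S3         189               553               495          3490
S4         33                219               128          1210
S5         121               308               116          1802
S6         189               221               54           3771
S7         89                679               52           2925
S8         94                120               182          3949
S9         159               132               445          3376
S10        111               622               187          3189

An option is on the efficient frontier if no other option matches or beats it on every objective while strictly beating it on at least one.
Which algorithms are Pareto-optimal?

S4, S5, S6, S7, S8

S1: dominated by S8 (avg latency 94≤138, p99 latency 120≤425, memory 182≤352, throughput 3949≥3834).
S2: dominated by S4 (avg latency 33≤166, p99 latency 219≤327, memory 128≤191, throughput 1210≥1079).
S3: dominated by S1 (avg latency 138≤189, p99 latency 425≤553, memory 352≤495, throughput 3834≥3490).
S4: not dominated (best avg latency).
S5: not dominated.
S6: not dominated.
S7: not dominated (best memory).
S8: not dominated (best p99 latency).
S9: dominated by S8 (avg latency 94≤159, p99 latency 120≤132, memory 182≤445, throughput 3949≥3376).
S10: dominated by S8 (avg latency 94≤111, p99 latency 120≤622, memory 182≤187, throughput 3949≥3189).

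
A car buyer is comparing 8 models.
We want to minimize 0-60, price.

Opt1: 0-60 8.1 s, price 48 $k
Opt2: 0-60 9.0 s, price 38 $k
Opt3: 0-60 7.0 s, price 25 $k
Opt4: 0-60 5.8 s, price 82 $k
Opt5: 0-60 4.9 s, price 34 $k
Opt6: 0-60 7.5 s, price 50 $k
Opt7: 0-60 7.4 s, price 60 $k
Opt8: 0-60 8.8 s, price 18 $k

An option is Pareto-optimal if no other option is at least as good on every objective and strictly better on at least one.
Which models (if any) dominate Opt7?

Opt3, Opt5

Opt3: 0-60 7.0≤7.4, price 25≤60 — dominates Opt7.
Opt5: 0-60 4.9≤7.4, price 34≤60 — dominates Opt7.
Others (Opt1, Opt2, Opt4, Opt6, Opt8) are each worse than Opt7 on at least one objective.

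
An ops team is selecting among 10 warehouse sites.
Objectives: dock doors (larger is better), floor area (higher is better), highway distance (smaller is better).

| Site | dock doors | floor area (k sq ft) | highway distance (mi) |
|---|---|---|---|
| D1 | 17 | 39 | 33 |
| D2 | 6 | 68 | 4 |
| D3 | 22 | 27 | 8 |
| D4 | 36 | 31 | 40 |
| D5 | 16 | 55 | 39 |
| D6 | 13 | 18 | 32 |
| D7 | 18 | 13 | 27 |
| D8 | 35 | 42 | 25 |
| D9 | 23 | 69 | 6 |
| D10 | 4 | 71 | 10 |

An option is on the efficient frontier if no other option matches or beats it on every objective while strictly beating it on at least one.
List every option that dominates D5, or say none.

D9: dock doors 23≥16, floor area 69≥55, highway distance 6≤39 — dominates D5.
Others (D1, D2, D3, D4, D6, D7, D8, D10) are each worse than D5 on at least one objective.

D9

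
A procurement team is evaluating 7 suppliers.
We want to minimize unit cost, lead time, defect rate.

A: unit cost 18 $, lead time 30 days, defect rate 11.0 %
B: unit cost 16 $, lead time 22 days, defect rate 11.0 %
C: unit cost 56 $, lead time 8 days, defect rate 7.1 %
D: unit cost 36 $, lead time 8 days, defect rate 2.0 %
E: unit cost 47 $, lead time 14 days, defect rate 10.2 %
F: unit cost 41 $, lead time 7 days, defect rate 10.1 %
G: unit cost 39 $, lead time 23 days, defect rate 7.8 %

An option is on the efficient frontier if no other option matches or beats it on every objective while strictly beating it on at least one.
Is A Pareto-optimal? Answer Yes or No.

B vs A: unit cost 16≤18, lead time 22≤30, defect rate 11.0≤11.0 — B is at least as good on every objective and strictly better on at least one, so B dominates A.

No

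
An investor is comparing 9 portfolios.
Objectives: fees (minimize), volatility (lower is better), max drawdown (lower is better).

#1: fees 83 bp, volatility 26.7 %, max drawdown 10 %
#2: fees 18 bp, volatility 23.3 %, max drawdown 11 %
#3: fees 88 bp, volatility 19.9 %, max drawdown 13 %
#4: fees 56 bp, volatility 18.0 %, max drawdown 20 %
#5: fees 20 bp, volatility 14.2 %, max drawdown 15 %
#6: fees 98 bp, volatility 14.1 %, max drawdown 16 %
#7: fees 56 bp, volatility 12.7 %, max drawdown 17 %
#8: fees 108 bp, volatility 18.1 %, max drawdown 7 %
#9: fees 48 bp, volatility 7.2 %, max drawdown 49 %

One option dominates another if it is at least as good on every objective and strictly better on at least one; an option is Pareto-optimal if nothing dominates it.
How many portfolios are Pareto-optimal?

8

#1: not dominated.
#2: not dominated (best fees).
#3: not dominated.
#4: dominated by #5 (fees 20≤56, volatility 14.2≤18.0, max drawdown 15≤20).
#5: not dominated.
#6: not dominated.
#7: not dominated.
#8: not dominated (best max drawdown).
#9: not dominated (best volatility).
Pareto-optimal: #1, #2, #3, #5, #6, #7, #8, #9 → 8.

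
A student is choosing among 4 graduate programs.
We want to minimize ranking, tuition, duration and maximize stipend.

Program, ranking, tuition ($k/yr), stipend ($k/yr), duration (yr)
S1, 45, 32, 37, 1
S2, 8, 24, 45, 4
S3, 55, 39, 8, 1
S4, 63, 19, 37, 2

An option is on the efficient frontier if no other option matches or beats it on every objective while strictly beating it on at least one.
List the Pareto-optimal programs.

S1, S2, S4

S1: not dominated.
S2: not dominated (best ranking).
S3: dominated by S1 (ranking 45≤55, tuition 32≤39, stipend 37≥8, duration 1≤1).
S4: not dominated (best tuition).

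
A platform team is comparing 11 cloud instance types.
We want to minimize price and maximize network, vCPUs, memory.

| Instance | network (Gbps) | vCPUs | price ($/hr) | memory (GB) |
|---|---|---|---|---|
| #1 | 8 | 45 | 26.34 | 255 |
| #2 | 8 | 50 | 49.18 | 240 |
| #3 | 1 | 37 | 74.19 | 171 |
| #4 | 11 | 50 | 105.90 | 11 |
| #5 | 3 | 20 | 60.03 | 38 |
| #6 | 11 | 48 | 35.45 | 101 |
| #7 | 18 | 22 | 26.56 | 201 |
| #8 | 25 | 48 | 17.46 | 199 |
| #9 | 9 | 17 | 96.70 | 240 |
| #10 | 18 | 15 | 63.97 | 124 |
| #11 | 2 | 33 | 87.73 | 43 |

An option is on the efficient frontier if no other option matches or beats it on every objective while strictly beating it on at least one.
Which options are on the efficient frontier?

#1: not dominated (best memory).
#2: not dominated.
#3: dominated by #1 (network 8≥1, vCPUs 45≥37, price 26.34≤74.19, memory 255≥171).
#4: not dominated.
#5: dominated by #1 (network 8≥3, vCPUs 45≥20, price 26.34≤60.03, memory 255≥38).
#6: dominated by #8 (network 25≥11, vCPUs 48≥48, price 17.46≤35.45, memory 199≥101).
#7: not dominated.
#8: not dominated (best network).
#9: not dominated.
#10: dominated by #7 (network 18≥18, vCPUs 22≥15, price 26.56≤63.97, memory 201≥124).
#11: dominated by #1 (network 8≥2, vCPUs 45≥33, price 26.34≤87.73, memory 255≥43).

#1, #2, #4, #7, #8, #9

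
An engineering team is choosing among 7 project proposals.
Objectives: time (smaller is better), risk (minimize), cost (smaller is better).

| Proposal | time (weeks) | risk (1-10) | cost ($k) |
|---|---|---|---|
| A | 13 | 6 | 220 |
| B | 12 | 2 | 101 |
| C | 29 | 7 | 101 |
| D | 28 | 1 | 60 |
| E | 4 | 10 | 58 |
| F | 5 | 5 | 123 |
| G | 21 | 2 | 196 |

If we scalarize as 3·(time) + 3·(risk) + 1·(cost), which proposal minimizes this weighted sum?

A: 3·13 + 3·6 + 1·220 = 277
B: 3·12 + 3·2 + 1·101 = 143
C: 3·29 + 3·7 + 1·101 = 209
D: 3·28 + 3·1 + 1·60 = 147
E: 3·4 + 3·10 + 1·58 = 100
F: 3·5 + 3·5 + 1·123 = 153
G: 3·21 + 3·2 + 1·196 = 265
Lowest: E at 100.

E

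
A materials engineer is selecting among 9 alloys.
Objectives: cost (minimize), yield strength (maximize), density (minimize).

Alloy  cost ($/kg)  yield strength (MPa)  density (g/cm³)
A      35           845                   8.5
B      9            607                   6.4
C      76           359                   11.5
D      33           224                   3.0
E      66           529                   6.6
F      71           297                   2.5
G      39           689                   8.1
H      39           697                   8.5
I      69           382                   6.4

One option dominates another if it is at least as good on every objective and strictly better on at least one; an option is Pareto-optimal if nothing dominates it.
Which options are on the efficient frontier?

A, B, D, F, G

A: not dominated (best yield strength).
B: not dominated (best cost).
C: dominated by A (cost 35≤76, yield strength 845≥359, density 8.5≤11.5).
D: not dominated.
E: dominated by B (cost 9≤66, yield strength 607≥529, density 6.4≤6.6).
F: not dominated (best density).
G: not dominated.
H: dominated by A (cost 35≤39, yield strength 845≥697, density 8.5≤8.5).
I: dominated by B (cost 9≤69, yield strength 607≥382, density 6.4≤6.4).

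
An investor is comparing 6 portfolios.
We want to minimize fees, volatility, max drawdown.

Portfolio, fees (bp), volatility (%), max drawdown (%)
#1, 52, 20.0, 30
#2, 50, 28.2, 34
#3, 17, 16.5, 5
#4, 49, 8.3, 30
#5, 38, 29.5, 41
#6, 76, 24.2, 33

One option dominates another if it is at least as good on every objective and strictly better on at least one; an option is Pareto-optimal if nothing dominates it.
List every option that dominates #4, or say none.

none

#1: worse on fees (52 vs 49).
#2: worse on fees (50 vs 49).
#3: worse on volatility (16.5 vs 8.3).
#5: worse on volatility (29.5 vs 8.3).
#6: worse on fees (76 vs 49).
No option dominates #4.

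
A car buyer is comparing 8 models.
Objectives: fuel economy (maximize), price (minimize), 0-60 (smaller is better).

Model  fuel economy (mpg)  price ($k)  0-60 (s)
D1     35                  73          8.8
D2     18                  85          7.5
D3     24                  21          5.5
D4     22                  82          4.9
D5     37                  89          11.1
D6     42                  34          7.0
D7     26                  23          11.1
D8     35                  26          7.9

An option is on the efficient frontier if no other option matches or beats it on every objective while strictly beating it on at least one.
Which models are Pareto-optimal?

D1: dominated by D6 (fuel economy 42≥35, price 34≤73, 0-60 7.0≤8.8).
D2: dominated by D3 (fuel economy 24≥18, price 21≤85, 0-60 5.5≤7.5).
D3: not dominated (best price).
D4: not dominated (best 0-60).
D5: dominated by D6 (fuel economy 42≥37, price 34≤89, 0-60 7.0≤11.1).
D6: not dominated (best fuel economy).
D7: not dominated.
D8: not dominated.

D3, D4, D6, D7, D8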